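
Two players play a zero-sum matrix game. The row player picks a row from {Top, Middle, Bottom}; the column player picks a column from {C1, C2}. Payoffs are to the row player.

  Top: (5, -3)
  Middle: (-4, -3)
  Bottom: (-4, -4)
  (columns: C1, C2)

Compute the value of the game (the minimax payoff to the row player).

-3

Row minima: Top → -3, Middle → -4, Bottom → -4; maximin = -3.
Column maxima: C1 → 5, C2 → -3; minimax = -3.
Since maximin = minimax = -3, there is a saddle point and the value is -3.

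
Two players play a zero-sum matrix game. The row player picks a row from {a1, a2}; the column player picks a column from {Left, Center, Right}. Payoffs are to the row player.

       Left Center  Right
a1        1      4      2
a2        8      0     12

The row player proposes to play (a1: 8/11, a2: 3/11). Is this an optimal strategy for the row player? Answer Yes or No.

Against Left this mix gives (8/11)·1 + (3/11)·8 = 32/11.
Against Center this mix gives (8/11)·4 + (3/11)·0 = 32/11.
Against Right this mix gives (8/11)·2 + (3/11)·12 = 52/11.
All of the column player's active replies (Left, Center) yield 32/11, and no column does worse for the row player. The mix makes the column player indifferent and guarantees 32/11, so it is optimal.

Yes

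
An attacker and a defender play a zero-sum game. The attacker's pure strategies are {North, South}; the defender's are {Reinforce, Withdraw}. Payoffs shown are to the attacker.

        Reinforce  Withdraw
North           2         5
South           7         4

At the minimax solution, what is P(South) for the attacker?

1/2

Row minima: North → 2, South → 4; maximin = 4.
Column maxima: Reinforce → 7, Withdraw → 5; minimax = 5.
4 ≠ 5, so there is no saddle point; optimal play is mixed.
Let the attacker play North with probability p. Expected payoff against Reinforce: 2p + 7(1−p) = −5p + 7; against Withdraw: 5p + 4(1−p) = p + 4.
Setting these equal: −5p + 7 = p + 4 ⇒ −6p = -3 ⇒ p = 1/2, and the value is (-5)·(1/2) + 7 = 9/2.
For the defender: with q = P(Reinforce), equating North's and South's payoffs gives −3q + 5 = 3q + 4 ⇒ q = 1/6.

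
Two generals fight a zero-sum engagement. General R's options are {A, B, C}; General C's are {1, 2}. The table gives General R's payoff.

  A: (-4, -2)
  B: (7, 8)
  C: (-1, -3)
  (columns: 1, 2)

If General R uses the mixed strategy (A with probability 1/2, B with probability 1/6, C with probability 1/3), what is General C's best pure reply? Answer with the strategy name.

If General C plays 1, General R's expected payoff is (1/2)·(-4) + (1/6)·7 + (1/3)·(-1) = -7/6.
If General C plays 2, General R's expected payoff is (1/2)·(-2) + (1/6)·8 + (1/3)·(-3) = -2/3.
General C minimizes General R's payoff; the smallest is -7/6, so the best response is 1.

1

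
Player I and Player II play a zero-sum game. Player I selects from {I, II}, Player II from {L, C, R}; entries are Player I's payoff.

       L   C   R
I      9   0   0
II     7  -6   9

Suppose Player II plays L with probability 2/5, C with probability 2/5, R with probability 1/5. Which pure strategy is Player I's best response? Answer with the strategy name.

Expected payoff of I: (2/5)·9 + (2/5)·0 + (1/5)·0 = 18/5.
Expected payoff of II: (2/5)·7 + (2/5)·(-6) + (1/5)·9 = 11/5.
The largest is 18/5, so Player I's best response is I.

I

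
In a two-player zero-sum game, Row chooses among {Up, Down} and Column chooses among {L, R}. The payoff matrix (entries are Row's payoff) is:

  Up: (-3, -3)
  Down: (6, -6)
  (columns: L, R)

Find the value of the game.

Row minima: Up → -3, Down → -6; maximin = -3.
Column maxima: L → 6, R → -3; minimax = -3.
Since maximin = minimax = -3, there is a saddle point and the value is -3.

-3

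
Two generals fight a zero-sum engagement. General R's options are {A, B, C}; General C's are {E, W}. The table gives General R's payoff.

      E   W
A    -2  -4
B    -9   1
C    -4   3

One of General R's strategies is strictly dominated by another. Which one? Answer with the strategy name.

B

C gives a strictly higher payoff than B against every column: -4 > -9, 3 > 1.
So B is strictly dominated and General R never plays it.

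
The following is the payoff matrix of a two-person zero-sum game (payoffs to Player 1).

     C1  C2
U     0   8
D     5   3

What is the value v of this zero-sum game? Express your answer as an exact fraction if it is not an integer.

Row minima: U → 0, D → 3; maximin = 3.
Column maxima: C1 → 5, C2 → 8; minimax = 5.
3 ≠ 5, so there is no saddle point; optimal play is mixed.
Let Player 1 play U with probability p. Expected payoff against C1: 0p + 5(1−p) = −5p + 5; against C2: 8p + 3(1−p) = 5p + 3.
Setting these equal: −5p + 5 = 5p + 3 ⇒ −10p = -2 ⇒ p = 1/5, and the value is (-5)·(1/5) + 5 = 4.
For Player 2: with q = P(C1), equating U's and D's payoffs gives −8q + 8 = 2q + 3 ⇒ q = 1/2.

4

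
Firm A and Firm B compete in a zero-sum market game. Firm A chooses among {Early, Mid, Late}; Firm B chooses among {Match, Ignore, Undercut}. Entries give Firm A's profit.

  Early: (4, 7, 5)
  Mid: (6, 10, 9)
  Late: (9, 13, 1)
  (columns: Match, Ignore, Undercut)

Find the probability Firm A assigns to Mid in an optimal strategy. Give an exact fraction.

8/11

Row minima: Early → 4, Mid → 6, Late → 1; maximin = 6.
Column maxima: Match → 9, Ignore → 13, Undercut → 9; minimax = 9.
6 ≠ 9, so there is no saddle point; optimal play is mixed.
Early is strictly dominated by Mid, so Firm A never plays it.
Ignore is strictly dominated by Match (it gives Firm A strictly more in every row), so Firm B never plays it.
On the remaining 2×2 (Mid, Late vs Match, Undercut):
Let Firm A play Mid with probability p. Expected payoff against Match: 6p + 9(1−p) = −3p + 9; against Undercut: 9p + 1(1−p) = 8p + 1.
Setting these equal: −3p + 9 = 8p + 1 ⇒ −11p = -8 ⇒ p = 8/11, and the value is (-3)·(8/11) + 9 = 75/11.
For Firm B: with q = P(Match), equating Mid's and Late's payoffs gives −3q + 9 = 8q + 1 ⇒ q = 8/11.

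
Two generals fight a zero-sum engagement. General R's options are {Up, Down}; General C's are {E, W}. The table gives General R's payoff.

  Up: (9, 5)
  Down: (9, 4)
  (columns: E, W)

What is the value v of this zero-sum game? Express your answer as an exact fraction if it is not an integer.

5

Row minima: Up → 5, Down → 4; maximin = 5.
Column maxima: E → 9, W → 5; minimax = 5.
Since maximin = minimax = 5, there is a saddle point and the value is 5.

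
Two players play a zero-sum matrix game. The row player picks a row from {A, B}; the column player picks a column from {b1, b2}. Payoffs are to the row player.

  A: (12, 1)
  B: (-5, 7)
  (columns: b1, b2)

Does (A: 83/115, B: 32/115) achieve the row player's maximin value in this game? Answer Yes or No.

Against b1 this mix gives (83/115)·12 + (32/115)·(-5) = 836/115.
Against b2 this mix gives (83/115)·1 + (32/115)·7 = 307/115.
The column player will play b2, holding the row player to 307/115. Shifting weight toward the row that does better against b2 would raise this floor (the equalizing mix achieves 89/23 against both b2 and b1), so the proposed strategy is not optimal.

No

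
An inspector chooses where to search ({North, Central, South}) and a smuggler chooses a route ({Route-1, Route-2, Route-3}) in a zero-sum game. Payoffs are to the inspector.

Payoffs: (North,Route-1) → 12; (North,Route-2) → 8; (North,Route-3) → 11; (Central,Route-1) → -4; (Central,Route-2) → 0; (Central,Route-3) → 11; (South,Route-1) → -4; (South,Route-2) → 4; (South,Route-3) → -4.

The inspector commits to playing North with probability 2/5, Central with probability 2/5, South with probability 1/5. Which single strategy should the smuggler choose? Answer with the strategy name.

If the smuggler plays Route-1, the inspector's expected payoff is (2/5)·12 + (2/5)·(-4) + (1/5)·(-4) = 12/5.
If the smuggler plays Route-2, the inspector's expected payoff is (2/5)·8 + (2/5)·0 + (1/5)·4 = 4.
If the smuggler plays Route-3, the inspector's expected payoff is (2/5)·11 + (2/5)·11 + (1/5)·(-4) = 8.
The smuggler minimizes the inspector's payoff; the smallest is 12/5, so the best response is Route-1.

Route-1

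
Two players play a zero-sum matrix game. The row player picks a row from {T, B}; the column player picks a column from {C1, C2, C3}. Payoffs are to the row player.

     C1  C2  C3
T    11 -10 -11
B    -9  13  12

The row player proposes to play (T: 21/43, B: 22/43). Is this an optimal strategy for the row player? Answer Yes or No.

Against C1 this mix gives (21/43)·11 + (22/43)·(-9) = 33/43.
Against C2 this mix gives (21/43)·(-10) + (22/43)·13 = 76/43.
Against C3 this mix gives (21/43)·(-11) + (22/43)·12 = 33/43.
All of the column player's active replies (C1, C3) yield 33/43, and no column does worse for the row player. The mix makes the column player indifferent and guarantees 33/43, so it is optimal.

Yes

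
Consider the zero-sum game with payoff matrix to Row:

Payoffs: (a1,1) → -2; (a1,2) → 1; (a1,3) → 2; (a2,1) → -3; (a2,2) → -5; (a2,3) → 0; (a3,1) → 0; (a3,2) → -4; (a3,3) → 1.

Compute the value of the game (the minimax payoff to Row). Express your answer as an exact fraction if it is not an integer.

-8/7

Row minima: a1 → -2, a2 → -5, a3 → -4; maximin = -2.
Column maxima: 1 → 0, 2 → 1, 3 → 2; minimax = 0.
-2 ≠ 0, so there is no saddle point; optimal play is mixed.
a2 is strictly dominated by a1, so Row never plays it.
3 is strictly dominated by 1 (it gives Row strictly more in every row), so Column never plays it.
On the remaining 2×2 (a1, a3 vs 1, 2):
Let Row play a1 with probability p. Expected payoff against 1: (-2)p + 0(1−p) = −2p; against 2: 1p + (-4)(1−p) = 5p − 4.
Setting these equal: −2p = 5p − 4 ⇒ −7p = -4 ⇒ p = 4/7, and the value is (-2)·(4/7) = -8/7.
For Column: with q = P(1), equating a1's and a3's payoffs gives −3q + 1 = 4q − 4 ⇒ q = 5/7.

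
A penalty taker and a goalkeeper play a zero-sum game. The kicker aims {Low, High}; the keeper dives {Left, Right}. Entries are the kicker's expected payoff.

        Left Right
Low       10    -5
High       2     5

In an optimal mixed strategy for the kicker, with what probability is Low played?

1/6

Row minima: Low → -5, High → 2; maximin = 2.
Column maxima: Left → 10, Right → 5; minimax = 5.
2 ≠ 5, so there is no saddle point; optimal play is mixed.
Let the kicker play Low with probability p. Expected payoff against Left: 10p + 2(1−p) = 8p + 2; against Right: (-5)p + 5(1−p) = −10p + 5.
Setting these equal: 8p + 2 = −10p + 5 ⇒ 18p = 3 ⇒ p = 1/6, and the value is (8)·(1/6) + 2 = 10/3.
For the keeper: with q = P(Left), equating Low's and High's payoffs gives 15q − 5 = −3q + 5 ⇒ q = 5/9.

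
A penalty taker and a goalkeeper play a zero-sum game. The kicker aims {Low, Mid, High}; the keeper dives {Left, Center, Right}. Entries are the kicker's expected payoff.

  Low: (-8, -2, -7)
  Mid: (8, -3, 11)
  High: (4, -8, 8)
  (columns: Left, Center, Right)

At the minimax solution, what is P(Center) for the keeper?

Row minima: Low → -8, Mid → -3, High → -8; maximin = -3.
Column maxima: Left → 8, Center → -2, Right → 11; minimax = -2.
-3 ≠ -2, so there is no saddle point; optimal play is mixed.
High is strictly dominated by Mid, so the kicker never plays it.
Right is strictly dominated by Left (it gives the kicker strictly more in every row), so the keeper never plays it.
On the remaining 2×2 (Low, Mid vs Left, Center):
Let the kicker play Low with probability p. Expected payoff against Left: (-8)p + 8(1−p) = −16p + 8; against Center: (-2)p + (-3)(1−p) = p − 3.
Setting these equal: −16p + 8 = p − 3 ⇒ −17p = -11 ⇒ p = 11/17, and the value is (-16)·(11/17) + 8 = -40/17.
For the keeper: with q = P(Left), equating Low's and Mid's payoffs gives −6q − 2 = 11q − 3 ⇒ q = 1/17.

16/17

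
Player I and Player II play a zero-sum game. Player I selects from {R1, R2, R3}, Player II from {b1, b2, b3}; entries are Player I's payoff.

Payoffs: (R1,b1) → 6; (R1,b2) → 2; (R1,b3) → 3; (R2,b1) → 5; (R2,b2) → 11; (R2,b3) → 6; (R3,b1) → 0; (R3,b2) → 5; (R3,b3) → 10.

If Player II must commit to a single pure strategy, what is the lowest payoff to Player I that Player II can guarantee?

Column maxima: b1 → 6, b2 → 11, b3 → 10.
The smallest of these is 6.

6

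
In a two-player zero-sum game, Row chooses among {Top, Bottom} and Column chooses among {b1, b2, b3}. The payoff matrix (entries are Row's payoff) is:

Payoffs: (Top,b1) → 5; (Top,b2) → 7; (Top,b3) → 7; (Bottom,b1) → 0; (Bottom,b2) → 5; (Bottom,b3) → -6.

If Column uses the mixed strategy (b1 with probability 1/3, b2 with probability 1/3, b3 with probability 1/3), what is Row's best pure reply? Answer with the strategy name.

Top

Expected payoff of Top: (1/3)·5 + (1/3)·7 + (1/3)·7 = 19/3.
Expected payoff of Bottom: (1/3)·0 + (1/3)·5 + (1/3)·(-6) = -1/3.
The largest is 19/3, so Row's best response is Top.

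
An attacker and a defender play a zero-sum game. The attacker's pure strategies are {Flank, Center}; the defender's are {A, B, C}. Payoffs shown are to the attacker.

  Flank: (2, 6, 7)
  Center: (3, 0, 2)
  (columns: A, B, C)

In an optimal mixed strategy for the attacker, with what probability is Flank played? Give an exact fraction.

3/7

Row minima: Flank → 2, Center → 0; maximin = 2.
Column maxima: A → 3, B → 6, C → 7; minimax = 3.
2 ≠ 3, so there is no saddle point; optimal play is mixed.
C is strictly dominated by B (it gives the attacker strictly more in every row), so the defender never plays it.
On the remaining 2×2 (Flank, Center vs A, B):
Let the attacker play Flank with probability p. Expected payoff against A: 2p + 3(1−p) = −p + 3; against B: 6p + 0(1−p) = 6p.
Setting these equal: −p + 3 = 6p ⇒ −7p = -3 ⇒ p = 3/7, and the value is (-1)·(3/7) + 3 = 18/7.
For the defender: with q = P(A), equating Flank's and Center's payoffs gives −4q + 6 = 3q ⇒ q = 6/7.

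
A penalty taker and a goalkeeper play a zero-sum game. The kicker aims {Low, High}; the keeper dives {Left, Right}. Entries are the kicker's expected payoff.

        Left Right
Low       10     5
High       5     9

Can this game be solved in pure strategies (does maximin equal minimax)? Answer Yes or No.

No

Row minima: Low → 5, High → 5; maximin = 5.
Column maxima: Left → 10, Right → 9; minimax = 9.
5 ≠ 9, so no pure-strategy equilibrium exists.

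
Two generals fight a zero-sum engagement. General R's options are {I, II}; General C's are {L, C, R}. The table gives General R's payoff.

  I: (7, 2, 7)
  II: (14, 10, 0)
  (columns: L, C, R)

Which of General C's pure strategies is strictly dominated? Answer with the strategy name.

L

C holds General R's payoff strictly below L in every row: 2 < 7, 10 < 14.
So L is strictly dominated for General C.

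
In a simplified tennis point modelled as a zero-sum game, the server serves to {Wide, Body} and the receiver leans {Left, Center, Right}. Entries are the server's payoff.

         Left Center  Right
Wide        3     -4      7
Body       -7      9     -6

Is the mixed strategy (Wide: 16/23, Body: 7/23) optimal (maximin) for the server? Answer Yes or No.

Yes

Against Left this mix gives (16/23)·3 + (7/23)·(-7) = -1/23.
Against Center this mix gives (16/23)·(-4) + (7/23)·9 = -1/23.
Against Right this mix gives (16/23)·7 + (7/23)·(-6) = 70/23.
All of the receiver's active replies (Left, Center) yield -1/23, and no column does worse for the server. The mix makes the receiver indifferent and guarantees -1/23, so it is optimal.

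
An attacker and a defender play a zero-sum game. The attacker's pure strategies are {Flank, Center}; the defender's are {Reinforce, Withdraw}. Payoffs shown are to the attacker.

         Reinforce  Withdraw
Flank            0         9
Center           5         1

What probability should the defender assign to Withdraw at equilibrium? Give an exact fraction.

5/13

Row minima: Flank → 0, Center → 1; maximin = 1.
Column maxima: Reinforce → 5, Withdraw → 9; minimax = 5.
1 ≠ 5, so there is no saddle point; optimal play is mixed.
Let the attacker play Flank with probability p. Expected payoff against Reinforce: 0p + 5(1−p) = −5p + 5; against Withdraw: 9p + 1(1−p) = 8p + 1.
Setting these equal: −5p + 5 = 8p + 1 ⇒ −13p = -4 ⇒ p = 4/13, and the value is (-5)·(4/13) + 5 = 45/13.
For the defender: with q = P(Reinforce), equating Flank's and Center's payoffs gives −9q + 9 = 4q + 1 ⇒ q = 8/13.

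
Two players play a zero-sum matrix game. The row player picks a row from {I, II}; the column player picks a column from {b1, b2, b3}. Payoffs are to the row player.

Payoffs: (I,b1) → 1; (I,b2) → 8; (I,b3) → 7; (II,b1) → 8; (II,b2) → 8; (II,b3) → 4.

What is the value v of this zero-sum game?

Row minima: I → 1, II → 4; maximin = 4.
Column maxima: b1 → 8, b2 → 8, b3 → 7; minimax = 7.
4 ≠ 7, so there is no saddle point; optimal play is mixed.
b2 is strictly dominated by b3 (it gives the row player strictly more in every row), so the column player never plays it.
On the remaining 2×2 (I, II vs b1, b3):
Let the row player play I with probability p. Expected payoff against b1: 1p + 8(1−p) = −7p + 8; against b3: 7p + 4(1−p) = 3p + 4.
Setting these equal: −7p + 8 = 3p + 4 ⇒ −10p = -4 ⇒ p = 2/5, and the value is (-7)·(2/5) + 8 = 26/5.
For the column player: with q = P(b1), equating I's and II's payoffs gives −6q + 7 = 4q + 4 ⇒ q = 3/10.

26/5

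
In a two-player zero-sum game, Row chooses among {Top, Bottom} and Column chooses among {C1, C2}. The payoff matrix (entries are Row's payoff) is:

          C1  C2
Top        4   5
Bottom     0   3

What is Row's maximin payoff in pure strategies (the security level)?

4

Row minima: Top → 4, Bottom → 0.
The best of these is 4.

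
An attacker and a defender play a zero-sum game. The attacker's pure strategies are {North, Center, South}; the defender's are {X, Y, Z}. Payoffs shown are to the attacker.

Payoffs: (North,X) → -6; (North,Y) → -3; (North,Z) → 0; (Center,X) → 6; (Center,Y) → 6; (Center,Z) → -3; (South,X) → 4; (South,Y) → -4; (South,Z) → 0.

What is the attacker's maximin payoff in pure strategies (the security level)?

Row minima: North → -6, Center → -3, South → -4.
The best of these is -3.

-3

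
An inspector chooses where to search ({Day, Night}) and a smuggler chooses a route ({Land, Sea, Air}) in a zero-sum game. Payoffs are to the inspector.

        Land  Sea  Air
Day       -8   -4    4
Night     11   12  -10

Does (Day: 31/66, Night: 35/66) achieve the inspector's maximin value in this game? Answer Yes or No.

No

Against Land this mix gives (31/66)·(-8) + (35/66)·11 = 137/66.
Against Sea this mix gives (31/66)·(-4) + (35/66)·12 = 148/33.
Against Air this mix gives (31/66)·4 + (35/66)·(-10) = -113/33.
The smuggler will play Air, holding the inspector to -113/33. Shifting weight toward the row that does better against Air would raise this floor (the equalizing mix achieves -12/11 against both Air and Land), so the proposed strategy is not optimal.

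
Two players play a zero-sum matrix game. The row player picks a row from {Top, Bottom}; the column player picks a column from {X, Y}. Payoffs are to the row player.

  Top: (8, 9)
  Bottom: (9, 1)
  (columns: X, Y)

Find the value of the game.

Row minima: Top → 8, Bottom → 1; maximin = 8.
Column maxima: X → 9, Y → 9; minimax = 9.
8 ≠ 9, so there is no saddle point; optimal play is mixed.
Let the row player play Top with probability p. Expected payoff against X: 8p + 9(1−p) = −p + 9; against Y: 9p + 1(1−p) = 8p + 1.
Setting these equal: −p + 9 = 8p + 1 ⇒ −9p = -8 ⇒ p = 8/9, and the value is (-1)·(8/9) + 9 = 73/9.
For the column player: with q = P(X), equating Top's and Bottom's payoffs gives −q + 9 = 8q + 1 ⇒ q = 8/9.

73/9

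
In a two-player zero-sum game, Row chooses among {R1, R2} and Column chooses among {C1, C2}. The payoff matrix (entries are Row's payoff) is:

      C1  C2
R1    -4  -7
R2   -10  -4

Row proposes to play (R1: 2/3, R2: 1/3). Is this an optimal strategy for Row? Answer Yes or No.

Yes

Against C1 this mix gives (2/3)·(-4) + (1/3)·(-10) = -6.
Against C2 this mix gives (2/3)·(-7) + (1/3)·(-4) = -6.
All of Column's active replies (C1, C2) yield -6, and no column does worse for Row. The mix makes Column indifferent and guarantees -6, so it is optimal.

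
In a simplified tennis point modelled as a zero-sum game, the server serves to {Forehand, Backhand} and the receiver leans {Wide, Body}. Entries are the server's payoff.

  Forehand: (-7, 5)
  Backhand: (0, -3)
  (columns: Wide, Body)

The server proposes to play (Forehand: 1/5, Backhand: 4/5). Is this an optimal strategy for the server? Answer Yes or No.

Yes

Against Wide this mix gives (1/5)·(-7) + (4/5)·0 = -7/5.
Against Body this mix gives (1/5)·5 + (4/5)·(-3) = -7/5.
All of the receiver's active replies (Wide, Body) yield -7/5, and no column does worse for the server. The mix makes the receiver indifferent and guarantees -7/5, so it is optimal.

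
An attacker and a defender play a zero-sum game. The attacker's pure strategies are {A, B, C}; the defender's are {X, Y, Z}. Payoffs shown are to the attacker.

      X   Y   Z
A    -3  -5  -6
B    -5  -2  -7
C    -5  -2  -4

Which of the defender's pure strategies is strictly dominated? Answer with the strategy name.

Y

Z holds the attacker's payoff strictly below Y in every row: -6 < -5, -7 < -2, -4 < -2.
So Y is strictly dominated for the defender.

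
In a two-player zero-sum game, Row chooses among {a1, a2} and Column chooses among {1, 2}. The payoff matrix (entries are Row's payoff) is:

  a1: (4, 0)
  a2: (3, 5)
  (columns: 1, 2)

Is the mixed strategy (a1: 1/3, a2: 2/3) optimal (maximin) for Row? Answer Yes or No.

Against 1 this mix gives (1/3)·4 + (2/3)·3 = 10/3.
Against 2 this mix gives (1/3)·0 + (2/3)·5 = 10/3.
All of Column's active replies (1, 2) yield 10/3, and no column does worse for Row. The mix makes Column indifferent and guarantees 10/3, so it is optimal.

Yes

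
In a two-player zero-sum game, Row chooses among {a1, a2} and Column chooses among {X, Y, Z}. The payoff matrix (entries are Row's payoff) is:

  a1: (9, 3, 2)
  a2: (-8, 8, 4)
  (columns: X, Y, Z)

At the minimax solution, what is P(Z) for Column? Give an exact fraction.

17/19

Row minima: a1 → 2, a2 → -8; maximin = 2.
Column maxima: X → 9, Y → 8, Z → 4; minimax = 4.
2 ≠ 4, so there is no saddle point; optimal play is mixed.
Y is strictly dominated by Z (it gives Row strictly more in every row), so Column never plays it.
On the remaining 2×2 (a1, a2 vs X, Z):
Let Row play a1 with probability p. Expected payoff against X: 9p + (-8)(1−p) = 17p − 8; against Z: 2p + 4(1−p) = −2p + 4.
Setting these equal: 17p − 8 = −2p + 4 ⇒ 19p = 12 ⇒ p = 12/19, and the value is (17)·(12/19) − 8 = 52/19.
For Column: with q = P(X), equating a1's and a2's payoffs gives 7q + 2 = −12q + 4 ⇒ q = 2/19.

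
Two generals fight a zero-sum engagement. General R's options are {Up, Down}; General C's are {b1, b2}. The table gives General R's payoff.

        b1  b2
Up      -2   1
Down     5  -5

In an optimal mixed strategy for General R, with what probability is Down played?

3/13

Row minima: Up → -2, Down → -5; maximin = -2.
Column maxima: b1 → 5, b2 → 1; minimax = 1.
-2 ≠ 1, so there is no saddle point; optimal play is mixed.
Let General R play Up with probability p. Expected payoff against b1: (-2)p + 5(1−p) = −7p + 5; against b2: 1p + (-5)(1−p) = 6p − 5.
Setting these equal: −7p + 5 = 6p − 5 ⇒ −13p = -10 ⇒ p = 10/13, and the value is (-7)·(10/13) + 5 = -5/13.
For General C: with q = P(b1), equating Up's and Down's payoffs gives −3q + 1 = 10q − 5 ⇒ q = 6/13.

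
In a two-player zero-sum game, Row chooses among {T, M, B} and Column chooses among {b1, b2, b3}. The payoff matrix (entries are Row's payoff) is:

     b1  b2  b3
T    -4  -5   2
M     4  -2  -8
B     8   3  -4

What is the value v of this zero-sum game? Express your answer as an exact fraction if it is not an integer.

Row minima: T → -5, M → -8, B → -4; maximin = -4.
Column maxima: b1 → 8, b2 → 3, b3 → 2; minimax = 2.
-4 ≠ 2, so there is no saddle point; optimal play is mixed.
M is strictly dominated by B, so Row never plays it.
b1 is strictly dominated by b2 (it gives Row strictly more in every row), so Column never plays it.
On the remaining 2×2 (T, B vs b2, b3):
Let Row play T with probability p. Expected payoff against b2: (-5)p + 3(1−p) = −8p + 3; against b3: 2p + (-4)(1−p) = 6p − 4.
Setting these equal: −8p + 3 = 6p − 4 ⇒ −14p = -7 ⇒ p = 1/2, and the value is (-8)·(1/2) + 3 = -1.
For Column: with q = P(b2), equating T's and B's payoffs gives −7q + 2 = 7q − 4 ⇒ q = 3/7.

-1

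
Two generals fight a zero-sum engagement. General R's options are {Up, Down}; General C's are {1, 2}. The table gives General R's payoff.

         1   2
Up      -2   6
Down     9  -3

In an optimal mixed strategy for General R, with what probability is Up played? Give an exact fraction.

Row minima: Up → -2, Down → -3; maximin = -2.
Column maxima: 1 → 9, 2 → 6; minimax = 6.
-2 ≠ 6, so there is no saddle point; optimal play is mixed.
Let General R play Up with probability p. Expected payoff against 1: (-2)p + 9(1−p) = −11p + 9; against 2: 6p + (-3)(1−p) = 9p − 3.
Setting these equal: −11p + 9 = 9p − 3 ⇒ −20p = -12 ⇒ p = 3/5, and the value is (-11)·(3/5) + 9 = 12/5.
For General C: with q = P(1), equating Up's and Down's payoffs gives −8q + 6 = 12q − 3 ⇒ q = 9/20.

3/5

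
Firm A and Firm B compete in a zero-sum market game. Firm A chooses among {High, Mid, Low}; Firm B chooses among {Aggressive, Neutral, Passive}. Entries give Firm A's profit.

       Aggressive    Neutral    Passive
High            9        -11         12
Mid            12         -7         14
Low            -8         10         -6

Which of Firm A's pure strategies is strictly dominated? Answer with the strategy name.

Mid gives a strictly higher payoff than High against every column: 12 > 9, -7 > -11, 14 > 12.
So High is strictly dominated and Firm A never plays it.

High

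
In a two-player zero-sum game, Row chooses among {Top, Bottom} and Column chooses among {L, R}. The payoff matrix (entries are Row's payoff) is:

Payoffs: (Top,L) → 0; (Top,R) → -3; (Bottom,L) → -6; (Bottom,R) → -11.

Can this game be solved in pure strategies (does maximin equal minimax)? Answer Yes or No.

Yes

Row minima: Top → -3, Bottom → -11; maximin = -3.
Column maxima: L → 0, R → -3; minimax = -3.
maximin = minimax = -3, so a saddle point exists.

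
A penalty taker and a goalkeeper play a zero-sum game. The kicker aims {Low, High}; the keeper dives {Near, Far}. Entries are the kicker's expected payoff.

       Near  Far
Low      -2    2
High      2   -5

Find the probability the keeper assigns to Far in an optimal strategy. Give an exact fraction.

4/11

Row minima: Low → -2, High → -5; maximin = -2.
Column maxima: Near → 2, Far → 2; minimax = 2.
-2 ≠ 2, so there is no saddle point; optimal play is mixed.
Let the kicker play Low with probability p. Expected payoff against Near: (-2)p + 2(1−p) = −4p + 2; against Far: 2p + (-5)(1−p) = 7p − 5.
Setting these equal: −4p + 2 = 7p − 5 ⇒ −11p = -7 ⇒ p = 7/11, and the value is (-4)·(7/11) + 2 = -6/11.
For the keeper: with q = P(Near), equating Low's and High's payoffs gives −4q + 2 = 7q − 5 ⇒ q = 7/11.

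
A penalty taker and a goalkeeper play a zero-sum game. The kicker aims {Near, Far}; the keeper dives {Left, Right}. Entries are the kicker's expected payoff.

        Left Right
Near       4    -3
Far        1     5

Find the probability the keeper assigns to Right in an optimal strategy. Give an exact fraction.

Row minima: Near → -3, Far → 1; maximin = 1.
Column maxima: Left → 4, Right → 5; minimax = 4.
1 ≠ 4, so there is no saddle point; optimal play is mixed.
Let the kicker play Near with probability p. Expected payoff against Left: 4p + 1(1−p) = 3p + 1; against Right: (-3)p + 5(1−p) = −8p + 5.
Setting these equal: 3p + 1 = −8p + 5 ⇒ 11p = 4 ⇒ p = 4/11, and the value is (3)·(4/11) + 1 = 23/11.
For the keeper: with q = P(Left), equating Near's and Far's payoffs gives 7q − 3 = −4q + 5 ⇒ q = 8/11.

3/11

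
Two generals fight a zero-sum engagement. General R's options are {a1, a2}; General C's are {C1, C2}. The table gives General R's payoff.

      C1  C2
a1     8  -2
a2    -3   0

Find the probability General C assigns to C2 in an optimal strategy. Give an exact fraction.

11/13

Row minima: a1 → -2, a2 → -3; maximin = -2.
Column maxima: C1 → 8, C2 → 0; minimax = 0.
-2 ≠ 0, so there is no saddle point; optimal play is mixed.
Let General R play a1 with probability p. Expected payoff against C1: 8p + (-3)(1−p) = 11p − 3; against C2: (-2)p + 0(1−p) = −2p.
Setting these equal: 11p − 3 = −2p ⇒ 13p = 3 ⇒ p = 3/13, and the value is (11)·(3/13) − 3 = -6/13.
For General C: with q = P(C1), equating a1's and a2's payoffs gives 10q − 2 = −3q ⇒ q = 2/13.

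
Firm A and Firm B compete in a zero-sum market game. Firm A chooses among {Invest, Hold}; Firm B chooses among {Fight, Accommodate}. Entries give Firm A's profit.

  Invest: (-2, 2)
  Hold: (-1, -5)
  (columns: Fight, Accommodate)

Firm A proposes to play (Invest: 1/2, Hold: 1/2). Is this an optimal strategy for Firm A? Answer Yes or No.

Yes

Against Fight this mix gives (1/2)·(-2) + (1/2)·(-1) = -3/2.
Against Accommodate this mix gives (1/2)·2 + (1/2)·(-5) = -3/2.
All of Firm B's active replies (Fight, Accommodate) yield -3/2, and no column does worse for Firm A. The mix makes Firm B indifferent and guarantees -3/2, so it is optimal.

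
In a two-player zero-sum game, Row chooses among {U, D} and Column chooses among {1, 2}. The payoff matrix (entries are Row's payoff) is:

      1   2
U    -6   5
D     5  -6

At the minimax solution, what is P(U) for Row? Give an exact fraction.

1/2

Row minima: U → -6, D → -6; maximin = -6.
Column maxima: 1 → 5, 2 → 5; minimax = 5.
-6 ≠ 5, so there is no saddle point; optimal play is mixed.
Let Row play U with probability p. Expected payoff against 1: (-6)p + 5(1−p) = −11p + 5; against 2: 5p + (-6)(1−p) = 11p − 6.
Setting these equal: −11p + 5 = 11p − 6 ⇒ −22p = -11 ⇒ p = 1/2, and the value is (-11)·(1/2) + 5 = -1/2.
For Column: with q = P(1), equating U's and D's payoffs gives −11q + 5 = 11q − 6 ⇒ q = 1/2.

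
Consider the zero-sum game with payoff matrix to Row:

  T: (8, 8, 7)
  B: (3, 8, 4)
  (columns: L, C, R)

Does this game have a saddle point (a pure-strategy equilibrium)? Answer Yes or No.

Yes

Row minima: T → 7, B → 3; maximin = 7.
Column maxima: L → 8, C → 8, R → 7; minimax = 7.
maximin = minimax = 7, so a saddle point exists.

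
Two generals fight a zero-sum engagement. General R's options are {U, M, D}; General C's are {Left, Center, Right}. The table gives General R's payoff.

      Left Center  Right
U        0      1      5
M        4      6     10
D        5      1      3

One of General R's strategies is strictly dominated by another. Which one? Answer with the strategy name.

M gives a strictly higher payoff than U against every column: 4 > 0, 6 > 1, 10 > 5.
So U is strictly dominated and General R never plays it.

U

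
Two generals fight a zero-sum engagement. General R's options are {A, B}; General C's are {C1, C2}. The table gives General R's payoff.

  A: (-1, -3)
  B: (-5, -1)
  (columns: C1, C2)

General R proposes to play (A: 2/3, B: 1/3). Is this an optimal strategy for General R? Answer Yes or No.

Yes

Against C1 this mix gives (2/3)·(-1) + (1/3)·(-5) = -7/3.
Against C2 this mix gives (2/3)·(-3) + (1/3)·(-1) = -7/3.
All of General C's active replies (C1, C2) yield -7/3, and no column does worse for General R. The mix makes General C indifferent and guarantees -7/3, so it is optimal.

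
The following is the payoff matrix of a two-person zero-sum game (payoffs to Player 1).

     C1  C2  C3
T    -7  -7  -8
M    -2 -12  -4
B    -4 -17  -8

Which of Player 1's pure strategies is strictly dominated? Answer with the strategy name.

M gives a strictly higher payoff than B against every column: -2 > -4, -12 > -17, -4 > -8.
So B is strictly dominated and Player 1 never plays it.

B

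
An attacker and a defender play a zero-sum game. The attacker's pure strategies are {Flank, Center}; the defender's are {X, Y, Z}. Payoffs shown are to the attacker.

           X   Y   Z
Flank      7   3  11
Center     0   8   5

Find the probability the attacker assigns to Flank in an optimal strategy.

Row minima: Flank → 3, Center → 0; maximin = 3.
Column maxima: X → 7, Y → 8, Z → 11; minimax = 7.
3 ≠ 7, so there is no saddle point; optimal play is mixed.
Z is strictly dominated by X (it gives the attacker strictly more in every row), so the defender never plays it.
On the remaining 2×2 (Flank, Center vs X, Y):
Let the attacker play Flank with probability p. Expected payoff against X: 7p + 0(1−p) = 7p; against Y: 3p + 8(1−p) = −5p + 8.
Setting these equal: 7p = −5p + 8 ⇒ 12p = 8 ⇒ p = 2/3, and the value is (7)·(2/3) = 14/3.
For the defender: with q = P(X), equating Flank's and Center's payoffs gives 4q + 3 = −8q + 8 ⇒ q = 5/12.

2/3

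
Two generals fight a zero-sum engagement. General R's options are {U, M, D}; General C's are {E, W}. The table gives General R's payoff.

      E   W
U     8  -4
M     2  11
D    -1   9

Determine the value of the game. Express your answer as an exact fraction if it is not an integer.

Row minima: U → -4, M → 2, D → -1; maximin = 2.
Column maxima: E → 8, W → 11; minimax = 8.
2 ≠ 8, so there is no saddle point; optimal play is mixed.
D is strictly dominated by M, so General R never plays it.
On the remaining 2×2 (U, M vs E, W):
Let General R play U with probability p. Expected payoff against E: 8p + 2(1−p) = 6p + 2; against W: (-4)p + 11(1−p) = −15p + 11.
Setting these equal: 6p + 2 = −15p + 11 ⇒ 21p = 9 ⇒ p = 3/7, and the value is (6)·(3/7) + 2 = 32/7.
For General C: with q = P(E), equating U's and M's payoffs gives 12q − 4 = −9q + 11 ⇒ q = 5/7.

32/7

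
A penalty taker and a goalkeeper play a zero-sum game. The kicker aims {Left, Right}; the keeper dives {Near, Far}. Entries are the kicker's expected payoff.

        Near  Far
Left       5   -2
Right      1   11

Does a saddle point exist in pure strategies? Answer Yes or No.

Row minima: Left → -2, Right → 1; maximin = 1.
Column maxima: Near → 5, Far → 11; minimax = 5.
1 ≠ 5, so no pure-strategy equilibrium exists.

No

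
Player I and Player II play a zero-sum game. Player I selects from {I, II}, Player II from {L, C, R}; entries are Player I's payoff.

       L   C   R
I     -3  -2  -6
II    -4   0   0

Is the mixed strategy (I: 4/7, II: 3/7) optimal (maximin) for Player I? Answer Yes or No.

Against L this mix gives (4/7)·(-3) + (3/7)·(-4) = -24/7.
Against C this mix gives (4/7)·(-2) + (3/7)·0 = -8/7.
Against R this mix gives (4/7)·(-6) + (3/7)·0 = -24/7.
All of Player II's active replies (L, R) yield -24/7, and no column does worse for Player I. The mix makes Player II indifferent and guarantees -24/7, so it is optimal.

Yes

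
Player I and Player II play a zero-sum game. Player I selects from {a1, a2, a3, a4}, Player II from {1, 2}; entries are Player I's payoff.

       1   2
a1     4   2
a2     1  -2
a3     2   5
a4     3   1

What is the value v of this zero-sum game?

16/5

Row minima: a1 → 2, a2 → -2, a3 → 2, a4 → 1; maximin = 2.
Column maxima: 1 → 4, 2 → 5; minimax = 4.
2 ≠ 4, so there is no saddle point; optimal play is mixed.
a2 is strictly dominated by a1, so Player I never plays it.
a4 is strictly dominated by a1, so Player I never plays it.
On the remaining 2×2 (a1, a3 vs 1, 2):
Let Player I play a1 with probability p. Expected payoff against 1: 4p + 2(1−p) = 2p + 2; against 2: 2p + 5(1−p) = −3p + 5.
Setting these equal: 2p + 2 = −3p + 5 ⇒ 5p = 3 ⇒ p = 3/5, and the value is (2)·(3/5) + 2 = 16/5.
For Player II: with q = P(1), equating a1's and a3's payoffs gives 2q + 2 = −3q + 5 ⇒ q = 3/5.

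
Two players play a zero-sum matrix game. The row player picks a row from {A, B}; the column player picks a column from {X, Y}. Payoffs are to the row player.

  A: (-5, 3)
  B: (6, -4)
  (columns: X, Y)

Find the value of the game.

-1/9

Row minima: A → -5, B → -4; maximin = -4.
Column maxima: X → 6, Y → 3; minimax = 3.
-4 ≠ 3, so there is no saddle point; optimal play is mixed.
Let the row player play A with probability p. Expected payoff against X: (-5)p + 6(1−p) = −11p + 6; against Y: 3p + (-4)(1−p) = 7p − 4.
Setting these equal: −11p + 6 = 7p − 4 ⇒ −18p = -10 ⇒ p = 5/9, and the value is (-11)·(5/9) + 6 = -1/9.
For the column player: with q = P(X), equating A's and B's payoffs gives −8q + 3 = 10q − 4 ⇒ q = 7/18.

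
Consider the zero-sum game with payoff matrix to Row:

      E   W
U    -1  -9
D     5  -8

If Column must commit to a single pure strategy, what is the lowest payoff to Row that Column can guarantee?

-8

Column maxima: E → 5, W → -8.
The smallest of these is -8.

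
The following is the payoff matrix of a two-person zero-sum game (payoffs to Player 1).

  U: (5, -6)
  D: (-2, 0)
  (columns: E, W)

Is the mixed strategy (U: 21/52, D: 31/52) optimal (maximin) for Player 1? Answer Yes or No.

No

Against E this mix gives (21/52)·5 + (31/52)·(-2) = 43/52.
Against W this mix gives (21/52)·(-6) + (31/52)·0 = -63/26.
Player 2 will play W, holding Player 1 to -63/26. Shifting weight toward the row that does better against W would raise this floor (the equalizing mix achieves -12/13 against both W and E), so the proposed strategy is not optimal.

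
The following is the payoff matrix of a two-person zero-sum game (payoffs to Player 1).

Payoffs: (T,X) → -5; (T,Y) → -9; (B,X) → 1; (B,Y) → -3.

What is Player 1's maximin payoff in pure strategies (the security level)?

-3

Row minima: T → -9, B → -3.
The best of these is -3.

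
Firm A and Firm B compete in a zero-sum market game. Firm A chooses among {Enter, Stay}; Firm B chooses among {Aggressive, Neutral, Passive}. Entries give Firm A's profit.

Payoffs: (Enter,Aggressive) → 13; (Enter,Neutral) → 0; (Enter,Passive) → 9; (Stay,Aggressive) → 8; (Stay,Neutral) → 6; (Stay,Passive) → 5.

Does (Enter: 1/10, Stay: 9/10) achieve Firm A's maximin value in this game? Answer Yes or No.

Against Aggressive this mix gives (1/10)·13 + (9/10)·8 = 17/2.
Against Neutral this mix gives (1/10)·0 + (9/10)·6 = 27/5.
Against Passive this mix gives (1/10)·9 + (9/10)·5 = 27/5.
All of Firm B's active replies (Neutral, Passive) yield 27/5, and no column does worse for Firm A. The mix makes Firm B indifferent and guarantees 27/5, so it is optimal.

Yes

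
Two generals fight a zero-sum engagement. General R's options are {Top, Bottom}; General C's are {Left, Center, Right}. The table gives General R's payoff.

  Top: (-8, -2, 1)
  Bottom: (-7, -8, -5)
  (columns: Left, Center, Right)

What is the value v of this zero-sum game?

-50/7

Row minima: Top → -8, Bottom → -8; maximin = -8.
Column maxima: Left → -7, Center → -2, Right → 1; minimax = -7.
-8 ≠ -7, so there is no saddle point; optimal play is mixed.
Right is strictly dominated by Left (it gives General R strictly more in every row), so General C never plays it.
On the remaining 2×2 (Top, Bottom vs Left, Center):
Let General R play Top with probability p. Expected payoff against Left: (-8)p + (-7)(1−p) = −p − 7; against Center: (-2)p + (-8)(1−p) = 6p − 8.
Setting these equal: −p − 7 = 6p − 8 ⇒ −7p = -1 ⇒ p = 1/7, and the value is (-1)·(1/7) − 7 = -50/7.
For General C: with q = P(Left), equating Top's and Bottom's payoffs gives −6q − 2 = q − 8 ⇒ q = 6/7.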